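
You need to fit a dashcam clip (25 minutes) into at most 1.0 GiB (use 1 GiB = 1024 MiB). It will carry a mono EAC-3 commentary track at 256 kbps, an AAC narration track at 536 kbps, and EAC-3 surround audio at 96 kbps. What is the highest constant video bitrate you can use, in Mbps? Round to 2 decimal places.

4.84 Mbps

Budget: 1.0 GiB = 8589.9 Mb.
25 min = 1500 s
Total bitrate budget: 8589.9 Mb / 1500 s = 5.727 Mbps.
Audio total: 256 + 536 + 96 = 888 kbps = 0.888 Mbps.
Video: 5.727 − 0.888 = 4.839 Mbps.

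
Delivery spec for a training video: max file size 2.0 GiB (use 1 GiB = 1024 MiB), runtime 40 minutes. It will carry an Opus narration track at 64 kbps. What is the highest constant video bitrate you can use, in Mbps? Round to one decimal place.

7.1 Mbps

Budget: 2.0 GiB = 17179.9 Mb.
40 min = 2400 s
Total bitrate budget: 17179.9 Mb / 2400 s = 7.158 Mbps.
Audio: 64 kbps = 0.064 Mbps.
Video: 7.158 − 0.064 = 7.094 Mbps.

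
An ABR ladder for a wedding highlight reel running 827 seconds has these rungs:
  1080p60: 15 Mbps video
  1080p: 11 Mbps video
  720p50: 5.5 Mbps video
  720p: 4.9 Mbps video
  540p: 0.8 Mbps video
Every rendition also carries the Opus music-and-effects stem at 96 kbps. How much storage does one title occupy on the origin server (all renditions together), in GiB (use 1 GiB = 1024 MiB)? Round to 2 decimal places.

3.63 GiB

Audio: 96 kbps = 0.096 Mbps.
Sum of rendition bitrates: (15+0.096) + (11+0.096) + (5.5+0.096) + (4.9+0.096) + (0.8+0.096) = 37.680 Mbps.
× 827 s = 31,161 Mb = 3,895 MB = 3.628 GiB.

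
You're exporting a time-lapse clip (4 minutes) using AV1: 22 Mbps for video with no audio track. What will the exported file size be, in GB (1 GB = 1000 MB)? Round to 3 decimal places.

0.660 GB

4 min = 240 s
Total bitrate: 22 Mbps.
Stream data: 22.000 Mbps × 240 s = 5280.0 Mb.
5,280 Mb ÷ 8 = 660.0 MB → 0.66 GB.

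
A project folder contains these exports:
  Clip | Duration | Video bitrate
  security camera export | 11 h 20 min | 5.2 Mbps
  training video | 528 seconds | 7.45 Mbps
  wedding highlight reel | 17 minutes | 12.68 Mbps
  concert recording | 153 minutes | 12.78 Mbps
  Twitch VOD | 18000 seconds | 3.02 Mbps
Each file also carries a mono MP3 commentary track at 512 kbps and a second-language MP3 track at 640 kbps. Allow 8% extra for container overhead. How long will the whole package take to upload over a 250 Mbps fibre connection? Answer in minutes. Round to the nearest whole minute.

Audio total: 512 + 640 = 1152 kbps = 1.152 Mbps.
security camera export: 6.352 Mbps × 40800 s × 1.08 = 279894.5 Mb
training video: 8.602 Mbps × 528 s × 1.08 = 4905.2 Mb
wedding highlight reel: 13.832 Mbps × 1020 s × 1.08 = 15237.3 Mb
concert recording: 13.932 Mbps × 9180 s × 1.08 = 138127.4 Mb
Twitch VOD: 4.172 Mbps × 18000 s × 1.08 = 81103.7 Mb
Total: 519268.2 Mb = 64908.5 MB.
At 250 Mbps: 519268.2 / 250 = 2077 s ≈ 34.6 minutes.

35 minutes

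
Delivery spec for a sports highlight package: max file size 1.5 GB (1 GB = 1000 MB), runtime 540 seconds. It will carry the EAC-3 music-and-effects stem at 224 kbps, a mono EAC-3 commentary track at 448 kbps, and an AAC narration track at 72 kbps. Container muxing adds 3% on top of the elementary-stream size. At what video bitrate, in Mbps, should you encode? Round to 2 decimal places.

20.83 Mbps

Budget: 1.5 GB = 12000.0 Mb.
Stream payload after overhead: 12000.0 / 1.03 = 11650.5 Mb.
Total bitrate budget: 11650.5 Mb / 540 s = 21.575 Mbps.
Audio total: 224 + 448 + 72 = 744 kbps = 0.744 Mbps.
Video: 21.575 − 0.744 = 20.831 Mbps.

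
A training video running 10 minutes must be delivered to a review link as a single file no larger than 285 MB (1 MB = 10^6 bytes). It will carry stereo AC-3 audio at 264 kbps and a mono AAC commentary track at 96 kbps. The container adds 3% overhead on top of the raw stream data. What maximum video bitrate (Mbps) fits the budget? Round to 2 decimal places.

Budget: 285 MB = 2280.0 Mb.
Stream payload after overhead: 2280.0 / 1.03 = 2213.6 Mb.
10 min = 600 s
Total bitrate budget: 2213.6 Mb / 600 s = 3.689 Mbps.
Audio total: 264 + 96 = 360 kbps = 0.360 Mbps.
Video: 3.689 − 0.360 = 3.329 Mbps.

3.33 Mbps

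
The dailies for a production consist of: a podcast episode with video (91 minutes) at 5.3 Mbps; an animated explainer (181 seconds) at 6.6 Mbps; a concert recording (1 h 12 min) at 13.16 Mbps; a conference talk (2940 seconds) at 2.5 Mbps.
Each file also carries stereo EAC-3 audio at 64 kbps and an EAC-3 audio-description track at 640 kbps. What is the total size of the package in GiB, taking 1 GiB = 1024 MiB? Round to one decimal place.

Audio total: 64 + 640 = 704 kbps = 0.704 Mbps.
podcast episode with video: 6.004 Mbps × 5460 s = 32781.8 Mb
animated explainer: 7.304 Mbps × 181 s = 1322.0 Mb
concert recording: 13.864 Mbps × 4320 s = 59892.5 Mb
conference talk: 3.204 Mbps × 2940 s = 9419.8 Mb
Total: 103416.1 Mb = 12927.0 MB.
= 12.04 GiB.

12.0 GiB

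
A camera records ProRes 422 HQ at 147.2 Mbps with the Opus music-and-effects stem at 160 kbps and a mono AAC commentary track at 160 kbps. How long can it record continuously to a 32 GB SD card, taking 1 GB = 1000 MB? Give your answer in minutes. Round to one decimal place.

28.9 minutes

Audio total: 160 + 160 = 320 kbps = 0.320 Mbps.
Total bitrate: 147.2 + 0.320 = 147.520 Mbps.
Capacity: 32 GB = 256,000 Mb.
Recording time: 256,000 / 147.520 = 1,735 s ≈ 28.9 minutes.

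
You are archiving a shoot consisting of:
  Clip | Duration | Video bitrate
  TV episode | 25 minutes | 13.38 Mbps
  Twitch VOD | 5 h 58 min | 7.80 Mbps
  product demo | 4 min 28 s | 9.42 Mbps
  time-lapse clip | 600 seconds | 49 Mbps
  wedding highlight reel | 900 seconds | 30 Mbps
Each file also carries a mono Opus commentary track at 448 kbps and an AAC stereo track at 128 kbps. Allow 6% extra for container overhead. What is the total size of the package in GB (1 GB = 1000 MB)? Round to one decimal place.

34.6 GB

Audio total: 448 + 128 = 576 kbps = 0.576 Mbps.
TV episode: 13.956 Mbps × 1500 s × 1.06 = 22190.0 Mb
Twitch VOD: 8.376 Mbps × 21480 s × 1.06 = 190711.5 Mb
product demo: 9.996 Mbps × 268 s × 1.06 = 2839.7 Mb
time-lapse clip: 49.576 Mbps × 600 s × 1.06 = 31530.3 Mb
wedding highlight reel: 30.576 Mbps × 900 s × 1.06 = 29169.5 Mb
Total: 276441.0 Mb = 34555.1 MB.
= 34.56 GB.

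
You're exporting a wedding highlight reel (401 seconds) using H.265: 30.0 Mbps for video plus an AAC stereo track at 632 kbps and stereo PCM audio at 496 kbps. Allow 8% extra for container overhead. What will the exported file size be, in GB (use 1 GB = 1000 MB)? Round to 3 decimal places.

1.685 GB

Audio total: 632 + 496 = 1128 kbps = 1.128 Mbps.
Total bitrate: 30.0 + 1.128 = 31.128 Mbps.
Stream data: 31.128 Mbps × 401 s = 12482.3 Mb.
With 8% container overhead: ×1.08.
13,481 Mb ÷ 8 = 1,685 MB → 1.685 GB.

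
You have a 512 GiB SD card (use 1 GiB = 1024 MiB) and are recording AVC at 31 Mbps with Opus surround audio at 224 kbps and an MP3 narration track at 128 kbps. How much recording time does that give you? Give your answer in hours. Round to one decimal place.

39.0 hours

Audio total: 224 + 128 = 352 kbps = 0.352 Mbps.
Total bitrate: 31 + 0.352 = 31.352 Mbps.
Capacity: 512 GiB = 4,398,047 Mb.
Recording time: 4,398,047 / 31.352 = 140,280 s ≈ 39.0 hours.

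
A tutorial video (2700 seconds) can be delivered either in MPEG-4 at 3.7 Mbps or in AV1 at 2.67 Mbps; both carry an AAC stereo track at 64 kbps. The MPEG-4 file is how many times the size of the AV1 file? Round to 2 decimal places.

Audio: 64 kbps = 0.064 Mbps.
MPEG-4: 3.764 Mbps × 2700 s = 10162.8 Mb = 1.183 GiB.
AV1: 2.734 Mbps × 2700 s = 7381.8 Mb = 0.859 GiB.
Ratio: 1.183 / 0.859 = 1.377.

1.38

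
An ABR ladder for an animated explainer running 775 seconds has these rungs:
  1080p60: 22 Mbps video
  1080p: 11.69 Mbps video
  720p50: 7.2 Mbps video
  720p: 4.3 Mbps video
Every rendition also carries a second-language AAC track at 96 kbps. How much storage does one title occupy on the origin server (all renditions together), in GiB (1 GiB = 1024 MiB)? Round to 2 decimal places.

Audio: 96 kbps = 0.096 Mbps.
Sum of rendition bitrates: (22+0.096) + (11.69+0.096) + (7.2+0.096) + (4.3+0.096) = 45.574 Mbps.
× 775 s = 35,320 Mb = 4,415 MB = 4.112 GiB.

4.11 GiB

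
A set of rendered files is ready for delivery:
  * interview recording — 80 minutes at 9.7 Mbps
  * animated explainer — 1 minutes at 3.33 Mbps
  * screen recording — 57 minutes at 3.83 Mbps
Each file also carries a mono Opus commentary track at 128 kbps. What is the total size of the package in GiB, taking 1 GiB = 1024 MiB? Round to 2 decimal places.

Audio: 128 kbps = 0.128 Mbps.
interview recording: 9.828 Mbps × 4800 s = 47174.4 Mb
animated explainer: 3.458 Mbps × 60 s = 207.5 Mb
screen recording: 3.958 Mbps × 3420 s = 13536.4 Mb
Total: 60918.2 Mb = 7614.8 MB.
= 7.092 GiB.

7.09 GiB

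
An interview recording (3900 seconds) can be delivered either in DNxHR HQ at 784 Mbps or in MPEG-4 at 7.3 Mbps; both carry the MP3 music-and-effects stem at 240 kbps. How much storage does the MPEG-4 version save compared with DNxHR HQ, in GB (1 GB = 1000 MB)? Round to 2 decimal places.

Audio: 240 kbps = 0.240 Mbps.
DNxHR HQ: 784.240 Mbps × 3900 s = 3058536.0 Mb = 382.317 GB.
MPEG-4: 7.540 Mbps × 3900 s = 29406.0 Mb = 3.676 GB.
Saving: 382.317 − 3.676 = 378.641 GB.

378.64 GB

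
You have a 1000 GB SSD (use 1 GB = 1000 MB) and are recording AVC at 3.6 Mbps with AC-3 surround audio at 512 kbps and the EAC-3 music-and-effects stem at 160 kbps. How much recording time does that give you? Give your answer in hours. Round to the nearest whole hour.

Audio total: 512 + 160 = 672 kbps = 0.672 Mbps.
Total bitrate: 3.6 + 0.672 = 4.272 Mbps.
Capacity: 1000 GB = 8,000,000 Mb.
Recording time: 8,000,000 / 4.272 = 1,872,659 s ≈ 520 hours.

520 hours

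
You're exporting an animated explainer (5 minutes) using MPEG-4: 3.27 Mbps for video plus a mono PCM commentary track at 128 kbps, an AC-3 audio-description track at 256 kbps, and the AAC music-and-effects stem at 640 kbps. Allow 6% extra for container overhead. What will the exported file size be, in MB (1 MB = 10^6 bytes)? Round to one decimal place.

170.7 MB

5 min = 300 s
Audio total: 128 + 256 + 640 = 1024 kbps = 1.024 Mbps.
Total bitrate: 3.27 + 1.024 = 4.294 Mbps.
Stream data: 4.294 Mbps × 300 s = 1288.2 Mb.
With 6% container overhead: ×1.06.
1,365 Mb ÷ 8 = 170.7 MB → 170.7 MB.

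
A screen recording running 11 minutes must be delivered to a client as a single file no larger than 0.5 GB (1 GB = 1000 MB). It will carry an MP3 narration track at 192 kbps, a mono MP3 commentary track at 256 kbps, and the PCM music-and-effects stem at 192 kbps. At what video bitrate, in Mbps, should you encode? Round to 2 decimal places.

5.42 Mbps

Budget: 0.5 GB = 4000.0 Mb.
11 min = 660 s
Total bitrate budget: 4000.0 Mb / 660 s = 6.061 Mbps.
Audio total: 192 + 256 + 192 = 640 kbps = 0.640 Mbps.
Video: 6.061 − 0.640 = 5.421 Mbps.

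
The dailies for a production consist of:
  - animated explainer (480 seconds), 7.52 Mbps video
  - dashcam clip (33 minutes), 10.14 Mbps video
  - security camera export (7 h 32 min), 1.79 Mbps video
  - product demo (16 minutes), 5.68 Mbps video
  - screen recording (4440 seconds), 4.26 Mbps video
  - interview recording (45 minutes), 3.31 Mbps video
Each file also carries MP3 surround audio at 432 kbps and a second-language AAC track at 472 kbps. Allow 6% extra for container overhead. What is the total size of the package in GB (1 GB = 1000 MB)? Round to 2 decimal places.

18.50 GB

Audio total: 432 + 472 = 904 kbps = 0.904 Mbps.
animated explainer: 8.424 Mbps × 480 s × 1.06 = 4286.1 Mb
dashcam clip: 11.044 Mbps × 1980 s × 1.06 = 23179.1 Mb
security camera export: 2.694 Mbps × 27120 s × 1.06 = 77445.0 Mb
product demo: 6.584 Mbps × 960 s × 1.06 = 6699.9 Mb
screen recording: 5.164 Mbps × 4440 s × 1.06 = 24303.8 Mb
interview recording: 4.214 Mbps × 2700 s × 1.06 = 12060.5 Mb
Total: 147974.4 Mb = 18496.8 MB.
= 18.50 GB.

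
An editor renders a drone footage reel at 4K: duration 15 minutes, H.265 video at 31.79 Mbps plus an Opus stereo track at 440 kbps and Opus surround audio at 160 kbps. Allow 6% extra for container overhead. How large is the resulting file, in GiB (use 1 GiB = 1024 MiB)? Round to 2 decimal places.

15 min = 900 s
Audio total: 440 + 160 = 600 kbps = 0.600 Mbps.
Total bitrate: 31.79 + 0.600 = 32.390 Mbps.
Stream data: 32.390 Mbps × 900 s = 29151.0 Mb.
With 6% container overhead: ×1.06.
30,900 Mb = 3,862,507,500 bytes ÷ 1,073,741,824 = 3.597 GiB.

3.60 GiB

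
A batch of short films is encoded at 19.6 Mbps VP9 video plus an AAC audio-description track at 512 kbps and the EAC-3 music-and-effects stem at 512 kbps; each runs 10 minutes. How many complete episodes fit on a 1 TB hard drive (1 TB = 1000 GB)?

646

10 min = 600 s
Audio total: 512 + 512 = 1024 kbps = 1.024 Mbps.
Total bitrate: 20.624 Mbps.
Per item: 20.624 Mbps × 600 s = 12,374 Mb = 1,547 MB.
Capacity: 1 TB = 8,000,000 Mb; 646.50 items → 646 complete.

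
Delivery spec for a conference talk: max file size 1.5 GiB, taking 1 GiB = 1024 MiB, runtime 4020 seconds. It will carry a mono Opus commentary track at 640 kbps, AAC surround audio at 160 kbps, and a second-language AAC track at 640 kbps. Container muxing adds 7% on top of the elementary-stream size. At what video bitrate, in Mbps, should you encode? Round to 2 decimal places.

Budget: 1.5 GiB = 12884.9 Mb.
Stream payload after overhead: 12884.9 / 1.07 = 12042.0 Mb.
Total bitrate budget: 12042.0 Mb / 4020 s = 2.996 Mbps.
Audio total: 640 + 160 + 640 = 1440 kbps = 1.440 Mbps.
Video: 2.996 − 1.440 = 1.556 Mbps.

1.56 Mbps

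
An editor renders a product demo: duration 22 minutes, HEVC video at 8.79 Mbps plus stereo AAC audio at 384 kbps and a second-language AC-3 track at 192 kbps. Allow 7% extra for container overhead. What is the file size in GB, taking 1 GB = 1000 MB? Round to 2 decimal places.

1.65 GB

22 min = 1320 s
Audio total: 384 + 192 = 576 kbps = 0.576 Mbps.
Total bitrate: 8.79 + 0.576 = 9.366 Mbps.
Stream data: 9.366 Mbps × 1320 s = 12363.1 Mb.
With 7% container overhead: ×1.07.
13,229 Mb ÷ 8 = 1,654 MB → 1.654 GB.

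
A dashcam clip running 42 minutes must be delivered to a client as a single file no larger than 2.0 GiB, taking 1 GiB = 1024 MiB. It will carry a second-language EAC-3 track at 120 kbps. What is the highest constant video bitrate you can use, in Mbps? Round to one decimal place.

Budget: 2.0 GiB = 17179.9 Mb.
42 min = 2520 s
Total bitrate budget: 17179.9 Mb / 2520 s = 6.817 Mbps.
Audio: 120 kbps = 0.120 Mbps.
Video: 6.817 − 0.120 = 6.697 Mbps.

6.7 Mbps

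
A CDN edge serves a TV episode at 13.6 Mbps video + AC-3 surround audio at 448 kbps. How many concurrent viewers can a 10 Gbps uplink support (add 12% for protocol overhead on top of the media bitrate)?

Audio: 448 kbps = 0.448 Mbps.
Per-viewer media rate: 14.048 Mbps.
On the wire with 12% overhead: 15.734 Mbps.
10 Gbps = 10,000 Mbps; 10,000 / 15.734 = 635.58 → 635 viewers.

635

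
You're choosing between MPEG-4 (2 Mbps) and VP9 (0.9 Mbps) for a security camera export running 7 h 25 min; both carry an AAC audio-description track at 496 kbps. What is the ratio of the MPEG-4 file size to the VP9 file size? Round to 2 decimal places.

1.79

7 h 25 min = 445 min = 26700 s
Audio: 496 kbps = 0.496 Mbps.
MPEG-4: 2.496 Mbps × 26700 s = 66643.2 Mb = 7.758 GiB.
VP9: 1.396 Mbps × 26700 s = 37273.2 Mb = 4.339 GiB.
Ratio: 7.758 / 4.339 = 1.788.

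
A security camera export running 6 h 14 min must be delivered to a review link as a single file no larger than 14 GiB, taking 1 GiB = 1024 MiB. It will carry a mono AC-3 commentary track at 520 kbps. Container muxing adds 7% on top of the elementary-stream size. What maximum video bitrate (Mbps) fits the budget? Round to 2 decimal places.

4.49 Mbps

Budget: 14 GiB = 120259.1 Mb.
Stream payload after overhead: 120259.1 / 1.07 = 112391.7 Mb.
6 h 14 min = 374 min = 22440 s
Total bitrate budget: 112391.7 Mb / 22440 s = 5.009 Mbps.
Audio: 520 kbps = 0.520 Mbps.
Video: 5.009 − 0.520 = 4.489 Mbps.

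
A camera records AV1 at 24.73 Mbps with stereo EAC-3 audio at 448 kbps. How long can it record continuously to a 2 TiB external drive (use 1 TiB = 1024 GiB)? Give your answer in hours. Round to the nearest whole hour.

194 hours

Audio: 448 kbps = 0.448 Mbps.
Total bitrate: 24.73 + 0.448 = 25.178 Mbps.
Capacity: 2 TiB = 17,592,186 Mb.
Recording time: 17,592,186 / 25.178 = 698,713 s ≈ 194 hours.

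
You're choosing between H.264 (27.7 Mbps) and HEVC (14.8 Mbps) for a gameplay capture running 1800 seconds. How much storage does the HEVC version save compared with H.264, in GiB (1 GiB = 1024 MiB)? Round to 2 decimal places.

H.264: 27.700 Mbps × 1800 s = 49860.0 Mb = 5.804 GiB.
HEVC: 14.800 Mbps × 1800 s = 26640.0 Mb = 3.101 GiB.
Saving: 5.804 − 3.101 = 2.703 GiB.

2.70 GiB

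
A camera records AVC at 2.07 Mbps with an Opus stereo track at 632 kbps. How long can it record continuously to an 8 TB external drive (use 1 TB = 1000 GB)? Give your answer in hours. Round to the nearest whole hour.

Audio: 632 kbps = 0.632 Mbps.
Total bitrate: 2.07 + 0.632 = 2.702 Mbps.
Capacity: 8 TB = 64,000,000 Mb.
Recording time: 64,000,000 / 2.702 = 23,686,158 s ≈ 6,579 hours.

6579 hours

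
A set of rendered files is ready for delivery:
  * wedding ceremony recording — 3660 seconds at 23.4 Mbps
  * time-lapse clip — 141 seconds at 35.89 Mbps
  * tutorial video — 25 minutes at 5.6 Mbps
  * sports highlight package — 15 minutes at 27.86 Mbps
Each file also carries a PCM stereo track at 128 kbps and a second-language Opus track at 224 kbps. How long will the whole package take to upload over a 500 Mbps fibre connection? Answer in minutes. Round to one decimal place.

Audio total: 128 + 224 = 352 kbps = 0.352 Mbps.
wedding ceremony recording: 23.752 Mbps × 3660 s = 86932.3 Mb
time-lapse clip: 36.242 Mbps × 141 s = 5110.1 Mb
tutorial video: 5.952 Mbps × 1500 s = 8928.0 Mb
sports highlight package: 28.212 Mbps × 900 s = 25390.8 Mb
Total: 126361.2 Mb = 15795.2 MB.
At 500 Mbps: 126361.2 / 500 = 253 s ≈ 4.21 minutes.

4.2 minutes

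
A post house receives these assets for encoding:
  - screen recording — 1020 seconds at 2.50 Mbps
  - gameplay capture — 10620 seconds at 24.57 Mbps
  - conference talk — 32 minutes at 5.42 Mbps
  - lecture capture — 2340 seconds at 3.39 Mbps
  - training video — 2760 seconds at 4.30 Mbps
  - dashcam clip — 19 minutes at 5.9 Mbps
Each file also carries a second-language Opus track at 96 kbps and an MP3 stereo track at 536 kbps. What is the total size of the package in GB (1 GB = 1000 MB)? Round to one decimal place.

39.1 GB

Audio total: 96 + 536 = 632 kbps = 0.632 Mbps.
screen recording: 3.132 Mbps × 1020 s = 3194.6 Mb
gameplay capture: 25.202 Mbps × 10620 s = 267645.2 Mb
conference talk: 6.052 Mbps × 1920 s = 11619.8 Mb
lecture capture: 4.022 Mbps × 2340 s = 9411.5 Mb
training video: 4.932 Mbps × 2760 s = 13612.3 Mb
dashcam clip: 6.532 Mbps × 1140 s = 7446.5 Mb
Total: 312930.0 Mb = 39116.2 MB.
= 39.12 GB.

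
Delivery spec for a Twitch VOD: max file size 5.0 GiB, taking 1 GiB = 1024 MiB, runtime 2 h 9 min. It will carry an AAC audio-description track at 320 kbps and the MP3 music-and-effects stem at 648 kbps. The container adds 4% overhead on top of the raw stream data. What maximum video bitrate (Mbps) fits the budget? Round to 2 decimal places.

4.37 Mbps

Budget: 5.0 GiB = 42949.7 Mb.
Stream payload after overhead: 42949.7 / 1.04 = 41297.8 Mb.
2 h 9 min = 129 min = 7740 s
Total bitrate budget: 41297.8 Mb / 7740 s = 5.336 Mbps.
Audio total: 320 + 648 = 968 kbps = 0.968 Mbps.
Video: 5.336 − 0.968 = 4.368 Mbps.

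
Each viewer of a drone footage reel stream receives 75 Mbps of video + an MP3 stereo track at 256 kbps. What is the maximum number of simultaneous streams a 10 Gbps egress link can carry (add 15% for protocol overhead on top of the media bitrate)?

Audio: 256 kbps = 0.256 Mbps.
Per-viewer media rate: 75.256 Mbps.
On the wire with 15% overhead: 86.544 Mbps.
10 Gbps = 10,000 Mbps; 10,000 / 86.544 = 115.55 → 115 viewers.

115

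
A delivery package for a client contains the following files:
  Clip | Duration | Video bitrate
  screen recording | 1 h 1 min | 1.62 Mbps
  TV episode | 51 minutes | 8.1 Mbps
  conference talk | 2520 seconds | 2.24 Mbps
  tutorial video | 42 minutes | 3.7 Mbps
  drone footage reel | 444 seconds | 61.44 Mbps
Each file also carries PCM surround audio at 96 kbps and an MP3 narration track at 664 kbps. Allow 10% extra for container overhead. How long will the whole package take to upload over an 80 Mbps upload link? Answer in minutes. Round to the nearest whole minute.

19 minutes

Audio total: 96 + 664 = 760 kbps = 0.760 Mbps.
screen recording: 2.380 Mbps × 3660 s × 1.10 = 9581.9 Mb
TV episode: 8.860 Mbps × 3060 s × 1.10 = 29822.8 Mb
conference talk: 3.000 Mbps × 2520 s × 1.10 = 8316.0 Mb
tutorial video: 4.460 Mbps × 2520 s × 1.10 = 12363.1 Mb
drone footage reel: 62.200 Mbps × 444 s × 1.10 = 30378.5 Mb
Total: 90462.2 Mb = 11307.8 MB.
At 80 Mbps: 90462.2 / 80 = 1131 s ≈ 18.8 minutes.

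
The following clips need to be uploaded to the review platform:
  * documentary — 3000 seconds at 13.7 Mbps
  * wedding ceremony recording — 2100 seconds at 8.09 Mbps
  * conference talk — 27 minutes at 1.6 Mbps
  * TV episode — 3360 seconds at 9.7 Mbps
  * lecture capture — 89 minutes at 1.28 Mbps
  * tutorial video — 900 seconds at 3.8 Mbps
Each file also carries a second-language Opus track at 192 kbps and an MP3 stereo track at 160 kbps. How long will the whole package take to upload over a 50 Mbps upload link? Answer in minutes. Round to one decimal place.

36.4 minutes

Audio total: 192 + 160 = 352 kbps = 0.352 Mbps.
documentary: 14.052 Mbps × 3000 s = 42156.0 Mb
wedding ceremony recording: 8.442 Mbps × 2100 s = 17728.2 Mb
conference talk: 1.952 Mbps × 1620 s = 3162.2 Mb
TV episode: 10.052 Mbps × 3360 s = 33774.7 Mb
lecture capture: 1.632 Mbps × 5340 s = 8714.9 Mb
tutorial video: 4.152 Mbps × 900 s = 3736.8 Mb
Total: 109272.8 Mb = 13659.1 MB.
At 50 Mbps: 109272.8 / 50 = 2185 s ≈ 36.4 minutes.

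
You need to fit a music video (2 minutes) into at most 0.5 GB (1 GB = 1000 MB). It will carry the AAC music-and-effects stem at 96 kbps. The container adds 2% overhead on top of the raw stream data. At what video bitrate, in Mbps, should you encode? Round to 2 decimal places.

Budget: 0.5 GB = 4000.0 Mb.
Stream payload after overhead: 4000.0 / 1.02 = 3921.6 Mb.
2 min = 120 s
Total bitrate budget: 3921.6 Mb / 120 s = 32.680 Mbps.
Audio: 96 kbps = 0.096 Mbps.
Video: 32.680 − 0.096 = 32.584 Mbps.

32.58 Mbps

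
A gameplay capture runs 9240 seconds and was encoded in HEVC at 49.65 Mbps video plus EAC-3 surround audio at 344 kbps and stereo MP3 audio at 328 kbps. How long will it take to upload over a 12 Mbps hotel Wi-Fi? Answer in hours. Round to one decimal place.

10.8 hours

Audio total: 344 + 328 = 672 kbps = 0.672 Mbps.
Total bitrate: 50.322 Mbps.
File: 50.322 Mbps × 9240 s = 464975.3 Mb.
At 12 Mbps: 464975.3 / 12 = 38747.9 s ≈ 10.8 hours.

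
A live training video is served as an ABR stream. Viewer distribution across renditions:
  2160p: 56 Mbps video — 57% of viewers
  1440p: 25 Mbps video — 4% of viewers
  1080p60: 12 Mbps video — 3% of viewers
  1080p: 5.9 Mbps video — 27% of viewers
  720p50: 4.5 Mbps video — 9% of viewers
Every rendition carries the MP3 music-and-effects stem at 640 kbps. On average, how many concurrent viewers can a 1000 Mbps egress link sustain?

27

Audio: 640 kbps = 0.640 Mbps.
Average per-viewer bitrate: 0.57×56.640 + 0.04×25.640 + 0.03×12.640 + 0.27×6.540 + 0.09×5.140 = 35.918 Mbps.
1000 Mbps = 1,000 Mbps; 1,000 / 35.918 = 27.84 → 27.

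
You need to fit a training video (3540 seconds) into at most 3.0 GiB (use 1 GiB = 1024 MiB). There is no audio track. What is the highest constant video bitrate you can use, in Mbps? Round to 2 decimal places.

7.28 Mbps

Budget: 3.0 GiB = 25769.8 Mb.
Total bitrate budget: 25769.8 Mb / 3540 s = 7.280 Mbps.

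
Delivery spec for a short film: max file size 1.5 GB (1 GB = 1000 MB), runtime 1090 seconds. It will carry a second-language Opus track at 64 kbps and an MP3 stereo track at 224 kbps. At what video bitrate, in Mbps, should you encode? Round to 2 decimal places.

10.72 Mbps

Budget: 1.5 GB = 12000.0 Mb.
Total bitrate budget: 12000.0 Mb / 1090 s = 11.009 Mbps.
Audio total: 64 + 224 = 288 kbps = 0.288 Mbps.
Video: 11.009 − 0.288 = 10.721 Mbps.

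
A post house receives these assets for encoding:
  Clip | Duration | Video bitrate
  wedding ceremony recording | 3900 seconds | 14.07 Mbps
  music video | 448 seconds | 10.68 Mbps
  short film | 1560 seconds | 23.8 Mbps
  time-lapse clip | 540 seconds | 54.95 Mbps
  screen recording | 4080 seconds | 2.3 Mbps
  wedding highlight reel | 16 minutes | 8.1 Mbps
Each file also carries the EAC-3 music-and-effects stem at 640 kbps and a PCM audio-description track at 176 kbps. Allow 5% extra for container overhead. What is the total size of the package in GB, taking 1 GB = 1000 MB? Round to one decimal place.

20.1 GB

Audio total: 640 + 176 = 816 kbps = 0.816 Mbps.
wedding ceremony recording: 14.886 Mbps × 3900 s × 1.05 = 60958.2 Mb
music video: 11.496 Mbps × 448 s × 1.05 = 5407.7 Mb
short film: 24.616 Mbps × 1560 s × 1.05 = 40321.0 Mb
time-lapse clip: 55.766 Mbps × 540 s × 1.05 = 31619.3 Mb
screen recording: 3.116 Mbps × 4080 s × 1.05 = 13348.9 Mb
wedding highlight reel: 8.916 Mbps × 960 s × 1.05 = 8987.3 Mb
Total: 160642.5 Mb = 20080.3 MB.
= 20.08 GB.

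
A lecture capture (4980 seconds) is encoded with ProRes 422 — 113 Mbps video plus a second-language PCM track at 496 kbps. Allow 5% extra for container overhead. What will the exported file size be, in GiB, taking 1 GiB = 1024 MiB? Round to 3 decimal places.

69.089 GiB

Audio: 496 kbps = 0.496 Mbps.
Total bitrate: 113 + 0.496 = 113.496 Mbps.
Stream data: 113.496 Mbps × 4980 s = 565210.1 Mb.
With 5% container overhead: ×1.05.
593,471 Mb = 74,183,823,000 bytes ÷ 1,073,741,824 = 69.09 GiB.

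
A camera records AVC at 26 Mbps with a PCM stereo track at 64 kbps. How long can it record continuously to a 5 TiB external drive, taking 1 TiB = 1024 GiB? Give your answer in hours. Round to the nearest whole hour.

469 hours

Audio: 64 kbps = 0.064 Mbps.
Total bitrate: 26 + 0.064 = 26.064 Mbps.
Capacity: 5 TiB = 43,980,465 Mb.
Recording time: 43,980,465 / 26.064 = 1,687,403 s ≈ 469 hours.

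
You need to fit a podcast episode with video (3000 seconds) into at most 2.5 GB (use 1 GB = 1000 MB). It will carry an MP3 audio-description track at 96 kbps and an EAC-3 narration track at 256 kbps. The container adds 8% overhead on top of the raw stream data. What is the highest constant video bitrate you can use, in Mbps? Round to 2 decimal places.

5.82 Mbps

Budget: 2.5 GB = 20000.0 Mb.
Stream payload after overhead: 20000.0 / 1.08 = 18518.5 Mb.
Total bitrate budget: 18518.5 Mb / 3000 s = 6.173 Mbps.
Audio total: 96 + 256 = 352 kbps = 0.352 Mbps.
Video: 6.173 − 0.352 = 5.821 Mbps.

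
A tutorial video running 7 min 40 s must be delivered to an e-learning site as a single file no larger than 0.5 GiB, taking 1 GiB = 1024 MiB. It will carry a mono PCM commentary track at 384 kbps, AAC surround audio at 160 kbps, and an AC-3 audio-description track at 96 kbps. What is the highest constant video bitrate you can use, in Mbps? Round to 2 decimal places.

Budget: 0.5 GiB = 4295.0 Mb.
7 min 40 s = 460 s
Total bitrate budget: 4295.0 Mb / 460 s = 9.337 Mbps.
Audio total: 384 + 160 + 96 = 640 kbps = 0.640 Mbps.
Video: 9.337 − 0.640 = 8.697 Mbps.

8.70 Mbps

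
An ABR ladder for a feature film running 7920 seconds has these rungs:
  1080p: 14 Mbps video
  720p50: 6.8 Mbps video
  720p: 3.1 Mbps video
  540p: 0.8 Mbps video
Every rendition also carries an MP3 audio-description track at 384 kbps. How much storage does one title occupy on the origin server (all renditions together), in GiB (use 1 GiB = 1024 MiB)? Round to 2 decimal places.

24.19 GiB

Audio: 384 kbps = 0.384 Mbps.
Sum of rendition bitrates: (14+0.384) + (6.8+0.384) + (3.1+0.384) + (0.8+0.384) = 26.236 Mbps.
× 7920 s = 207,789 Mb = 25,974 MB = 24.19 GiB.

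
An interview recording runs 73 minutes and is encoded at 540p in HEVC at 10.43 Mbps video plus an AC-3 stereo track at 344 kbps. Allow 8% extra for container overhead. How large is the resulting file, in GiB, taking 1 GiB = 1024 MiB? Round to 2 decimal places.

73 min = 4380 s
Audio: 344 kbps = 0.344 Mbps.
Total bitrate: 10.43 + 0.344 = 10.774 Mbps.
Stream data: 10.774 Mbps × 4380 s = 47190.1 Mb.
With 8% container overhead: ×1.08.
50,965 Mb = 6,370,666,200 bytes ÷ 1,073,741,824 = 5.933 GiB.

5.93 GiB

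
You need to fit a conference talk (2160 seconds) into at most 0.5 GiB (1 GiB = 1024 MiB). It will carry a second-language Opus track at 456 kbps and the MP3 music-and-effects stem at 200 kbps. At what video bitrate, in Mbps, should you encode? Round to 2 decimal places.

1.33 Mbps

Budget: 0.5 GiB = 4295.0 Mb.
Total bitrate budget: 4295.0 Mb / 2160 s = 1.988 Mbps.
Audio total: 456 + 200 = 656 kbps = 0.656 Mbps.
Video: 1.988 − 0.656 = 1.332 Mbps.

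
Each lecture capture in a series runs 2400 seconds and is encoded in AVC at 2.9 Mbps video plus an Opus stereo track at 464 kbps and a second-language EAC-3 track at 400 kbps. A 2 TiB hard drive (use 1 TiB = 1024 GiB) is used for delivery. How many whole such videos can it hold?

1947

Audio total: 464 + 400 = 864 kbps = 0.864 Mbps.
Total bitrate: 3.764 Mbps.
Per item: 3.764 Mbps × 2400 s = 9,034 Mb = 1,129 MB.
Capacity: 2 TiB = 17,592,186 Mb; 1947.42 items → 1947 complete.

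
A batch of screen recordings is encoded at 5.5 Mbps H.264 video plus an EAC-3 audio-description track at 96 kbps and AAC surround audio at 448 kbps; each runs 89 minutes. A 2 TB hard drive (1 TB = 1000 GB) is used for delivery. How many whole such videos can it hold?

495

89 min = 5340 s
Audio total: 96 + 448 = 544 kbps = 0.544 Mbps.
Total bitrate: 6.044 Mbps.
Per item: 6.044 Mbps × 5340 s = 32,275 Mb = 4,034 MB.
Capacity: 2 TB = 16,000,000 Mb; 495.74 items → 495 complete.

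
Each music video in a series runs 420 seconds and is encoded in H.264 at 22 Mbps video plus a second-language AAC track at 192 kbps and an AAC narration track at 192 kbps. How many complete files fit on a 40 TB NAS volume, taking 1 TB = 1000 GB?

Audio total: 192 + 192 = 384 kbps = 0.384 Mbps.
Total bitrate: 22.384 Mbps.
Per item: 22.384 Mbps × 420 s = 9,401 Mb = 1,175 MB.
Capacity: 40 TB = 320,000,000 Mb; 34037.92 items → 34037 complete.

34037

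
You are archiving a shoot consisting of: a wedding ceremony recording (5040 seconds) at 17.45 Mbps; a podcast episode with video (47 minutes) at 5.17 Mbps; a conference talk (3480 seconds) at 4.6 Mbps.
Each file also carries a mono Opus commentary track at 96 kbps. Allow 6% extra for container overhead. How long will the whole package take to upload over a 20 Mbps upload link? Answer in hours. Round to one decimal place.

Audio: 96 kbps = 0.096 Mbps.
wedding ceremony recording: 17.546 Mbps × 5040 s × 1.06 = 93737.8 Mb
podcast episode with video: 5.266 Mbps × 2820 s × 1.06 = 15741.1 Mb
conference talk: 4.696 Mbps × 3480 s × 1.06 = 17322.6 Mb
Total: 126801.5 Mb = 15850.2 MB.
At 20 Mbps: 126801.5 / 20 = 6340 s ≈ 1.76 hours.

1.8 hours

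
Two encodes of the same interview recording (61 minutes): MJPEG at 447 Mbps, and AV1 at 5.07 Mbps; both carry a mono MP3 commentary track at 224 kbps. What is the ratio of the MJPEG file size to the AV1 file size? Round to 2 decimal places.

61 min = 3660 s
Audio: 224 kbps = 0.224 Mbps.
MJPEG: 447.224 Mbps × 3660 s = 1636839.8 Mb = 190.553 GiB.
AV1: 5.294 Mbps × 3660 s = 19376.0 Mb = 2.256 GiB.
Ratio: 190.553 / 2.256 = 84.478.

84.48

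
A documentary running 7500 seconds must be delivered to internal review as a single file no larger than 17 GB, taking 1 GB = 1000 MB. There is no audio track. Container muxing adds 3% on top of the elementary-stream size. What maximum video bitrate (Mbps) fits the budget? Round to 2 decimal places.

17.61 Mbps

Budget: 17 GB = 136000.0 Mb.
Stream payload after overhead: 136000.0 / 1.03 = 132038.8 Mb.
Total bitrate budget: 132038.8 Mb / 7500 s = 17.605 Mbps.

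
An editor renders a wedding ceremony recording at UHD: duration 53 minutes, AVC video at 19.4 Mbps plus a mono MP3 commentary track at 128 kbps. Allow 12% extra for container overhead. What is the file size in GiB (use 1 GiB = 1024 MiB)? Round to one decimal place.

53 min = 3180 s
Audio: 128 kbps = 0.128 Mbps.
Total bitrate: 19.4 + 0.128 = 19.528 Mbps.
Stream data: 19.528 Mbps × 3180 s = 62099.0 Mb.
With 12% container overhead: ×1.12.
69,551 Mb = 8,693,865,600 bytes ÷ 1,073,741,824 = 8.097 GiB.

8.1 GiB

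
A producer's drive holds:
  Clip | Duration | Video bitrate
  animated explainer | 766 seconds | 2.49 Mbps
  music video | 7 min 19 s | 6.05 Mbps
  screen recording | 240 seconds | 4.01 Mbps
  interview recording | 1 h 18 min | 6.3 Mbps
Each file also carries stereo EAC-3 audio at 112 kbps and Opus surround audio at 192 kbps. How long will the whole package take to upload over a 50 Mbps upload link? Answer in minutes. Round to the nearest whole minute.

12 minutes

Audio total: 112 + 192 = 304 kbps = 0.304 Mbps.
animated explainer: 2.794 Mbps × 766 s = 2140.2 Mb
music video: 6.354 Mbps × 439 s = 2789.4 Mb
screen recording: 4.314 Mbps × 240 s = 1035.4 Mb
interview recording: 6.604 Mbps × 4680 s = 30906.7 Mb
Total: 36871.7 Mb = 4609.0 MB.
At 50 Mbps: 36871.7 / 50 = 737 s ≈ 12.3 minutes.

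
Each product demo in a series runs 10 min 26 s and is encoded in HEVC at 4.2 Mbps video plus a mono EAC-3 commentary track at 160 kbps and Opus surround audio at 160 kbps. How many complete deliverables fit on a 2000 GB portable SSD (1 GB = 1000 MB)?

5654

10 min 26 s = 626 s
Audio total: 160 + 160 = 320 kbps = 0.320 Mbps.
Total bitrate: 4.520 Mbps.
Per item: 4.520 Mbps × 626 s = 2,830 Mb = 353.7 MB.
Capacity: 2000 GB = 16,000,000 Mb; 5654.67 items → 5654 complete.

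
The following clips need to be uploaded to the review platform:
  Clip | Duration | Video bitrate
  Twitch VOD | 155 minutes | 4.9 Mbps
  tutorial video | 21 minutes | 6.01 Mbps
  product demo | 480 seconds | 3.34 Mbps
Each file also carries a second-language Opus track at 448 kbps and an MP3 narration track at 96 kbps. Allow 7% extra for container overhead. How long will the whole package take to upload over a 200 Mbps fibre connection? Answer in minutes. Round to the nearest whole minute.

5 minutes

Audio total: 448 + 96 = 544 kbps = 0.544 Mbps.
Twitch VOD: 5.444 Mbps × 9300 s × 1.07 = 54173.2 Mb
tutorial video: 6.554 Mbps × 1260 s × 1.07 = 8836.1 Mb
product demo: 3.884 Mbps × 480 s × 1.07 = 1994.8 Mb
Total: 65004.2 Mb = 8125.5 MB.
At 200 Mbps: 65004.2 / 200 = 325 s ≈ 5.42 minutes.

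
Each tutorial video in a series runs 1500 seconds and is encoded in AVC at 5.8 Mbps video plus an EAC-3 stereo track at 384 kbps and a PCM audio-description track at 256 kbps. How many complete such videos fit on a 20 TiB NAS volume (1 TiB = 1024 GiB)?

Audio total: 384 + 256 = 640 kbps = 0.640 Mbps.
Total bitrate: 6.440 Mbps.
Per item: 6.440 Mbps × 1500 s = 9,660 Mb = 1,208 MB.
Capacity: 20 TiB = 175,921,860 Mb; 18211.37 items → 18211 complete.

18211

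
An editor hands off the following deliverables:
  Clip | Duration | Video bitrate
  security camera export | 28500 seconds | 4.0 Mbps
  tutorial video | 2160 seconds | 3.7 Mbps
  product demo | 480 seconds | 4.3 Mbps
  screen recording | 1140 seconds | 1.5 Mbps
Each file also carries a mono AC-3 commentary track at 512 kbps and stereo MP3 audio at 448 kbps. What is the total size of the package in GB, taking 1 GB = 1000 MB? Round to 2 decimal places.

Audio total: 512 + 448 = 960 kbps = 0.960 Mbps.
security camera export: 4.960 Mbps × 28500 s = 141360.0 Mb
tutorial video: 4.660 Mbps × 2160 s = 10065.6 Mb
product demo: 5.260 Mbps × 480 s = 2524.8 Mb
screen recording: 2.460 Mbps × 1140 s = 2804.4 Mb
Total: 156754.8 Mb = 19594.3 MB.
= 19.59 GB.

19.59 GB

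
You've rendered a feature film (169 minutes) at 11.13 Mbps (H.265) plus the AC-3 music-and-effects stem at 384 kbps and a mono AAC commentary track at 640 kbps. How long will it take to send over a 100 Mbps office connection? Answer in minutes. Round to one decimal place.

169 min = 10140 s
Audio total: 384 + 640 = 1024 kbps = 1.024 Mbps.
Total bitrate: 12.154 Mbps.
File: 12.154 Mbps × 10140 s = 123241.6 Mb.
At 100 Mbps: 123241.6 / 100 = 1232.4 s ≈ 20.5 minutes.

20.5 minutes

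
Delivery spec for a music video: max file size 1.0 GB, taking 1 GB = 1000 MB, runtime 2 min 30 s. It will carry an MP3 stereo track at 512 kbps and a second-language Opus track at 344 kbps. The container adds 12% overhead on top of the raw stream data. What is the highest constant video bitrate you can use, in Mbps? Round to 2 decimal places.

Budget: 1.0 GB = 8000.0 Mb.
Stream payload after overhead: 8000.0 / 1.12 = 7142.9 Mb.
2 min 30 s = 150 s
Total bitrate budget: 7142.9 Mb / 150 s = 47.619 Mbps.
Audio total: 512 + 344 = 856 kbps = 0.856 Mbps.
Video: 47.619 − 0.856 = 46.763 Mbps.

46.76 Mbps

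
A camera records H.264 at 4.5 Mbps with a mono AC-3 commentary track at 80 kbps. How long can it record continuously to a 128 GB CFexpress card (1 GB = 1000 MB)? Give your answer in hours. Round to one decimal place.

Audio: 80 kbps = 0.080 Mbps.
Total bitrate: 4.5 + 0.080 = 4.580 Mbps.
Capacity: 128 GB = 1,024,000 Mb.
Recording time: 1,024,000 / 4.580 = 223,581 s ≈ 62.1 hours.

62.1 hours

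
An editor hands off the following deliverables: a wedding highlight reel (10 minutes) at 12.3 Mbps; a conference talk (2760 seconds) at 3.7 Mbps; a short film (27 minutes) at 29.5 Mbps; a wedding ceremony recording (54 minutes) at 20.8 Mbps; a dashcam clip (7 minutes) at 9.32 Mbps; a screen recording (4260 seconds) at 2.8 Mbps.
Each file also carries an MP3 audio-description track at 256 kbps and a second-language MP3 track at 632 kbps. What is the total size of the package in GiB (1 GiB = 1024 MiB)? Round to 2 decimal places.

18.63 GiB

Audio total: 256 + 632 = 888 kbps = 0.888 Mbps.
wedding highlight reel: 13.188 Mbps × 600 s = 7912.8 Mb
conference talk: 4.588 Mbps × 2760 s = 12662.9 Mb
short film: 30.388 Mbps × 1620 s = 49228.6 Mb
wedding ceremony recording: 21.688 Mbps × 3240 s = 70269.1 Mb
dashcam clip: 10.208 Mbps × 420 s = 4287.4 Mb
screen recording: 3.688 Mbps × 4260 s = 15710.9 Mb
Total: 160071.6 Mb = 20009.0 MB.
= 18.63 GiB.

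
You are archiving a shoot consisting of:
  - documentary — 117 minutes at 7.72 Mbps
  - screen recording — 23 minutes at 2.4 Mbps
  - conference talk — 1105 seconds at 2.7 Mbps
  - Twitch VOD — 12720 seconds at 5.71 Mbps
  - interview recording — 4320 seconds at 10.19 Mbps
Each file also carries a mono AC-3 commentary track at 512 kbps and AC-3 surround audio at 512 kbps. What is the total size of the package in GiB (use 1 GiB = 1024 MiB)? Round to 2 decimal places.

Audio total: 512 + 512 = 1024 kbps = 1.024 Mbps.
documentary: 8.744 Mbps × 7020 s = 61382.9 Mb
screen recording: 3.424 Mbps × 1380 s = 4725.1 Mb
conference talk: 3.724 Mbps × 1105 s = 4115.0 Mb
Twitch VOD: 6.734 Mbps × 12720 s = 85656.5 Mb
interview recording: 11.214 Mbps × 4320 s = 48444.5 Mb
Total: 204324.0 Mb = 25540.5 MB.
= 23.79 GiB.

23.79 GiB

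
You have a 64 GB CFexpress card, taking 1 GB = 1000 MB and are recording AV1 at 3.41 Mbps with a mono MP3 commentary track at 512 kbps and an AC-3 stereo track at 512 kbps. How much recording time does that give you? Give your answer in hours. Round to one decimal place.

32.1 hours

Audio total: 512 + 512 = 1024 kbps = 1.024 Mbps.
Total bitrate: 3.41 + 1.024 = 4.434 Mbps.
Capacity: 64 GB = 512,000 Mb.
Recording time: 512,000 / 4.434 = 115,471 s ≈ 32.1 hours.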